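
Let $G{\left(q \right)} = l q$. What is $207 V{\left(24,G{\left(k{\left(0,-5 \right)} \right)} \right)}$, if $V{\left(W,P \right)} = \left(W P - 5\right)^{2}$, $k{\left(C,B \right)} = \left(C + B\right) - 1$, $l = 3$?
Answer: $39530583$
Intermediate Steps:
$k{\left(C,B \right)} = -1 + B + C$ ($k{\left(C,B \right)} = \left(B + C\right) - 1 = -1 + B + C$)
$G{\left(q \right)} = 3 q$
$V{\left(W,P \right)} = \left(-5 + P W\right)^{2}$ ($V{\left(W,P \right)} = \left(P W - 5\right)^{2} = \left(-5 + P W\right)^{2}$)
$207 V{\left(24,G{\left(k{\left(0,-5 \right)} \right)} \right)} = 207 \left(-5 + 3 \left(-1 - 5 + 0\right) 24\right)^{2} = 207 \left(-5 + 3 \left(-6\right) 24\right)^{2} = 207 \left(-5 - 432\right)^{2} = 207 \left(-437\right)^{2} = 207 \cdot 190969 = 39530583$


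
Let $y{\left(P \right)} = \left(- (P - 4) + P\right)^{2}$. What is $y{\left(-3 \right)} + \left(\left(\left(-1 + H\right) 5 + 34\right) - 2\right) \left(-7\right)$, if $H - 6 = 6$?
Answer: $-593$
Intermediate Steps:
$H = 12$ ($H = 6 + 6 = 12$)
$y{\left(P \right)} = 16$ ($y{\left(P \right)} = \left(- (-4 + P) + P\right)^{2} = \left(\left(4 - P\right) + P\right)^{2} = 4^{2} = 16$)
$y{\left(-3 \right)} + \left(\left(\left(-1 + H\right) 5 + 34\right) - 2\right) \left(-7\right) = 16 + \left(\left(\left(-1 + 12\right) 5 + 34\right) - 2\right) \left(-7\right) = 16 + \left(\left(11 \cdot 5 + 34\right) - 2\right) \left(-7\right) = 16 + \left(\left(55 + 34\right) - 2\right) \left(-7\right) = 16 + \left(89 - 2\right) \left(-7\right) = 16 + 87 \left(-7\right) = 16 - 609 = -593$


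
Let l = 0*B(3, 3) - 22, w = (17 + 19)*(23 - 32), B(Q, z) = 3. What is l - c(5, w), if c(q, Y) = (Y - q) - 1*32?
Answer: 339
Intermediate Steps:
w = -324 (w = 36*(-9) = -324)
c(q, Y) = -32 + Y - q (c(q, Y) = (Y - q) - 32 = -32 + Y - q)
l = -22 (l = 0*3 - 22 = 0 - 22 = -22)
l - c(5, w) = -22 - (-32 - 324 - 1*5) = -22 - (-32 - 324 - 5) = -22 - 1*(-361) = -22 + 361 = 339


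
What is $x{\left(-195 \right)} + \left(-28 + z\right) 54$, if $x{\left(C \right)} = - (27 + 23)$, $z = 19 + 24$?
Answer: $760$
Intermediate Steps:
$z = 43$
$x{\left(C \right)} = -50$ ($x{\left(C \right)} = \left(-1\right) 50 = -50$)
$x{\left(-195 \right)} + \left(-28 + z\right) 54 = -50 + \left(-28 + 43\right) 54 = -50 + 15 \cdot 54 = -50 + 810 = 760$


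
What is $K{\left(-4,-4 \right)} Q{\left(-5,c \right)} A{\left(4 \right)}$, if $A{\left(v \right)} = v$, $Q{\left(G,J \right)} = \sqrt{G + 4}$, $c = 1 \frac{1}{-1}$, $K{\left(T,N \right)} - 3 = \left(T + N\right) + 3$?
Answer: $- 8 i \approx - 8.0 i$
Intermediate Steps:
$K{\left(T,N \right)} = 6 + N + T$ ($K{\left(T,N \right)} = 3 + \left(\left(T + N\right) + 3\right) = 3 + \left(\left(N + T\right) + 3\right) = 3 + \left(3 + N + T\right) = 6 + N + T$)
$c = -1$ ($c = 1 \left(-1\right) = -1$)
$Q{\left(G,J \right)} = \sqrt{4 + G}$
$K{\left(-4,-4 \right)} Q{\left(-5,c \right)} A{\left(4 \right)} = \left(6 - 4 - 4\right) \sqrt{4 - 5} \cdot 4 = - 2 \sqrt{-1} \cdot 4 = - 2 i 4 = - 8 i$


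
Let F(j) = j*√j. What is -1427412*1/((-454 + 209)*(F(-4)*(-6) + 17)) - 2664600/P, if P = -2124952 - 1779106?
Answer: 6887761961088/177156391895 - 9787968*I/90755 ≈ 38.88 - 107.85*I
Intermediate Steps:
F(j) = j^(3/2)
P = -3904058
-1427412*1/((-454 + 209)*(F(-4)*(-6) + 17)) - 2664600/P = -1427412*1/((-454 + 209)*((-4)^(3/2)*(-6) + 17)) - 2664600/(-3904058) = -1427412*(-1/(245*(-8*I*(-6) + 17))) - 2664600*(-1/3904058) = -1427412*(-1/(245*(48*I + 17))) + 1332300/1952029 = -(-3466572/90755 + 9787968*I/90755) + 1332300/1952029 = -1427412*(-4165 + 11760*I)/155644825 + 1332300/1952029 = -203916*(-4165 + 11760*I)/22234975 + 1332300/1952029 = 1332300/1952029 - 203916*(-4165 + 11760*I)/22234975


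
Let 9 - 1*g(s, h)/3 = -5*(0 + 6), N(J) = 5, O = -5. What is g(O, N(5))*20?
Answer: 2340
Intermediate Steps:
g(s, h) = 117 (g(s, h) = 27 - (-15)*(0 + 6) = 27 - (-15)*6 = 27 - 3*(-30) = 27 + 90 = 117)
g(O, N(5))*20 = 117*20 = 2340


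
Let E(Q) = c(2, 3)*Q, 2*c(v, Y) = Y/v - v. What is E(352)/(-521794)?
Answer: 44/260897 ≈ 0.00016865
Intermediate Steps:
c(v, Y) = -v/2 + Y/(2*v) (c(v, Y) = (Y/v - v)/2 = (-v + Y/v)/2 = -v/2 + Y/(2*v))
E(Q) = -Q/4 (E(Q) = ((½)*(3 - 1*2²)/2)*Q = ((½)*(½)*(3 - 1*4))*Q = ((½)*(½)*(3 - 4))*Q = ((½)*(½)*(-1))*Q = -Q/4)
E(352)/(-521794) = -¼*352/(-521794) = -88*(-1/521794) = 44/260897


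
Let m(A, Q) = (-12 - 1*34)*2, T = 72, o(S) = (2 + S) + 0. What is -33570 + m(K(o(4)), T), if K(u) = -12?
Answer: -33662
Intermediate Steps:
o(S) = 2 + S
m(A, Q) = -92 (m(A, Q) = (-12 - 34)*2 = -46*2 = -92)
-33570 + m(K(o(4)), T) = -33570 - 92 = -33662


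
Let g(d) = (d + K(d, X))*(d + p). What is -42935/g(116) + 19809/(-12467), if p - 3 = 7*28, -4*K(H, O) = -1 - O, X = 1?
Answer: -72126367/26143299 ≈ -2.7589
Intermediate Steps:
K(H, O) = 1/4 + O/4 (K(H, O) = -(-1 - O)/4 = 1/4 + O/4)
p = 199 (p = 3 + 7*28 = 3 + 196 = 199)
g(d) = (1/2 + d)*(199 + d) (g(d) = (d + (1/4 + (1/4)*1))*(d + 199) = (d + (1/4 + 1/4))*(199 + d) = (d + 1/2)*(199 + d) = (1/2 + d)*(199 + d))
-42935/g(116) + 19809/(-12467) = -42935/(199/2 + 116**2 + (399/2)*116) + 19809/(-12467) = -42935/(199/2 + 13456 + 23142) + 19809*(-1/12467) = -42935/73395/2 - 19809/12467 = -42935*2/73395 - 19809/12467 = -17174/14679 - 19809/12467 = -72126367/26143299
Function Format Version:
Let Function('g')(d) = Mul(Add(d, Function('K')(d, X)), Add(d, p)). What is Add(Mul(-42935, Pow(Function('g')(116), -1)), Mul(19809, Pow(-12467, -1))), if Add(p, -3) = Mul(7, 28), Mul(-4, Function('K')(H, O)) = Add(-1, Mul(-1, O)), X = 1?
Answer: Rational(-72126367, 26143299) ≈ -2.7589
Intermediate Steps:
Function('K')(H, O) = Add(Rational(1, 4), Mul(Rational(1, 4), O)) (Function('K')(H, O) = Mul(Rational(-1, 4), Add(-1, Mul(-1, O))) = Add(Rational(1, 4), Mul(Rational(1, 4), O)))
p = 199 (p = Add(3, Mul(7, 28)) = Add(3, 196) = 199)
Function('g')(d) = Mul(Add(Rational(1, 2), d), Add(199, d)) (Function('g')(d) = Mul(Add(d, Add(Rational(1, 4), Mul(Rational(1, 4), 1))), Add(d, 199)) = Mul(Add(d, Add(Rational(1, 4), Rational(1, 4))), Add(199, d)) = Mul(Add(d, Rational(1, 2)), Add(199, d)) = Mul(Add(Rational(1, 2), d), Add(199, d)))
Add(Mul(-42935, Pow(Function('g')(116), -1)), Mul(19809, Pow(-12467, -1))) = Add(Mul(-42935, Pow(Add(Rational(199, 2), Pow(116, 2), Mul(Rational(399, 2), 116)), -1)), Mul(19809, Pow(-12467, -1))) = Add(Mul(-42935, Pow(Add(Rational(199, 2), 13456, 23142), -1)), Mul(19809, Rational(-1, 12467))) = Add(Mul(-42935, Pow(Rational(73395, 2), -1)), Rational(-19809, 12467)) = Add(Mul(-42935, Rational(2, 73395)), Rational(-19809, 12467)) = Add(Rational(-17174, 14679), Rational(-19809, 12467)) = Rational(-72126367, 26143299)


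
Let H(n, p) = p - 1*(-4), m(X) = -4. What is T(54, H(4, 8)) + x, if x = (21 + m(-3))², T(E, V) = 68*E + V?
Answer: 3973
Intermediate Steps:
H(n, p) = 4 + p (H(n, p) = p + 4 = 4 + p)
T(E, V) = V + 68*E
x = 289 (x = (21 - 4)² = 17² = 289)
T(54, H(4, 8)) + x = ((4 + 8) + 68*54) + 289 = (12 + 3672) + 289 = 3684 + 289 = 3973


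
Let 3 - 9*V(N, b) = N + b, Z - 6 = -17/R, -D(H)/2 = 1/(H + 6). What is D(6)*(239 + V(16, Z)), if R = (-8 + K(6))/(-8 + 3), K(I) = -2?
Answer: -1427/36 ≈ -39.639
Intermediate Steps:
D(H) = -2/(6 + H) (D(H) = -2/(H + 6) = -2/(6 + H))
R = 2 (R = (-8 - 2)/(-8 + 3) = -10/(-5) = -10*(-1/5) = 2)
Z = -5/2 (Z = 6 - 17/2 = -5/2 ≈ -2.5000)
V(N, b) = 1/3 - N/9 - b/9 (V(N, b) = 1/3 - (N + b)/9 = 1/3 + (-N/9 - b/9) = 1/3 - N/9 - b/9)
D(6)*(239 + V(16, Z)) = (-2/(6 + 6))*(239 + (1/3 - 1/9*16 - 1/9*(-5/2))) = (-2/12)*(239 + (1/3 - 16/9 + 5/18)) = (-2*1/12)*(239 - 7/6) = -1/6*1427/6 = -1427/36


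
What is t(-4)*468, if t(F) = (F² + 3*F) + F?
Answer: 0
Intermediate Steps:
t(F) = F² + 4*F
t(-4)*468 = -4*(4 - 4)*468 = -4*0*468 = 0*468 = 0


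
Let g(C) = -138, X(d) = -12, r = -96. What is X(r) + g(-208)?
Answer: -150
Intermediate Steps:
X(r) + g(-208) = -12 - 138 = -150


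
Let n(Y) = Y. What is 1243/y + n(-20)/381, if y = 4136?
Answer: 35533/143256 ≈ 0.24804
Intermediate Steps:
1243/y + n(-20)/381 = 1243/4136 - 20/381 = 1243*(1/4136) - 20*1/381 = 113/376 - 20/381 = 35533/143256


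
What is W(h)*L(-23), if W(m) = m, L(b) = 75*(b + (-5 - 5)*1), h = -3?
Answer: 7425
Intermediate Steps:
L(b) = -750 + 75*b (L(b) = 75*(b - 10*1) = 75*(b - 10) = 75*(-10 + b) = -750 + 75*b)
W(h)*L(-23) = -3*(-750 + 75*(-23)) = -3*(-750 - 1725) = -3*(-2475) = 7425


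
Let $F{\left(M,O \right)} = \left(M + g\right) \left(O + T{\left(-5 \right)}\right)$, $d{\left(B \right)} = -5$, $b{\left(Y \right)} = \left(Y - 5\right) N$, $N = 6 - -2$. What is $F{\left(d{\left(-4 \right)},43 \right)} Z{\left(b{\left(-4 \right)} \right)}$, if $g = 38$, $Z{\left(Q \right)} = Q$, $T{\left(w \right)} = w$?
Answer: $-90288$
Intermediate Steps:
$N = 8$ ($N = 6 + 2 = 8$)
$b{\left(Y \right)} = -40 + 8 Y$ ($b{\left(Y \right)} = \left(Y - 5\right) 8 = \left(-5 + Y\right) 8 = -40 + 8 Y$)
$F{\left(M,O \right)} = \left(-5 + O\right) \left(38 + M\right)$ ($F{\left(M,O \right)} = \left(M + 38\right) \left(O - 5\right) = \left(38 + M\right) \left(-5 + O\right) = \left(-5 + O\right) \left(38 + M\right)$)
$F{\left(d{\left(-4 \right)},43 \right)} Z{\left(b{\left(-4 \right)} \right)} = \left(-190 - -25 + 38 \cdot 43 - 215\right) \left(-40 + 8 \left(-4\right)\right) = \left(-190 + 25 + 1634 - 215\right) \left(-40 - 32\right) = 1254 \left(-72\right) = -90288$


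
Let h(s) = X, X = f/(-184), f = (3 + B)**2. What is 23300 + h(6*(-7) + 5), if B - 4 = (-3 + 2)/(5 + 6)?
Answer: 64843178/2783 ≈ 23300.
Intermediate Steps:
B = 43/11 (B = 4 + (-3 + 2)/(5 + 6) = 4 - 1/11 = 43/11 ≈ 3.9091)
f = 5776/121 (f = (3 + 43/11)**2 = (76/11)**2 = 5776/121 ≈ 47.736)
X = -722/2783 (X = (5776/121)/(-184) = (5776/121)*(-1/184) = -722/2783 ≈ -0.25943)
h(s) = -722/2783
23300 + h(6*(-7) + 5) = 23300 - 722/2783 = 64843178/2783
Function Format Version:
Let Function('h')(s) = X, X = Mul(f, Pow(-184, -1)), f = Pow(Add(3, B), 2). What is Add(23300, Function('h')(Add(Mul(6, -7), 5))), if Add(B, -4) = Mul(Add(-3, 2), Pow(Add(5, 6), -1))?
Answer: Rational(64843178, 2783) ≈ 23300.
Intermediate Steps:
B = Rational(43, 11) (B = Add(4, Mul(Add(-3, 2), Pow(Add(5, 6), -1))) = Add(4, Mul(-1, Pow(11, -1))) = Add(4, Mul(-1, Rational(1, 11))) = Add(4, Rational(-1, 11)) = Rational(43, 11) ≈ 3.9091)
f = Rational(5776, 121) (f = Pow(Add(3, Rational(43, 11)), 2) = Pow(Rational(76, 11), 2) = Rational(5776, 121) ≈ 47.736)
X = Rational(-722, 2783) (X = Mul(Rational(5776, 121), Pow(-184, -1)) = Mul(Rational(5776, 121), Rational(-1, 184)) = Rational(-722, 2783) ≈ -0.25943)
Function('h')(s) = Rational(-722, 2783)
Add(23300, Function('h')(Add(Mul(6, -7), 5))) = Add(23300, Rational(-722, 2783)) = Rational(64843178, 2783)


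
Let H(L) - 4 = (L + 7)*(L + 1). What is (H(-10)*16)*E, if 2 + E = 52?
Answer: 24800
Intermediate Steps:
E = 50 (E = -2 + 52 = 50)
H(L) = 4 + (1 + L)*(7 + L) (H(L) = 4 + (L + 7)*(L + 1) = 4 + (7 + L)*(1 + L) = 4 + (1 + L)*(7 + L))
(H(-10)*16)*E = ((11 + (-10)² + 8*(-10))*16)*50 = ((11 + 100 - 80)*16)*50 = (31*16)*50 = 496*50 = 24800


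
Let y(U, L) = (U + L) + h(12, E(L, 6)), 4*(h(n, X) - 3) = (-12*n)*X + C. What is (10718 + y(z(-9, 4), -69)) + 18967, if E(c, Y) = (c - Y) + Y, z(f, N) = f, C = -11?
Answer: 128365/4 ≈ 32091.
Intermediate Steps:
E(c, Y) = c
h(n, X) = ¼ - 3*X*n (h(n, X) = 3 + ((-12*n)*X - 11)/4 = 3 + (-12*X*n - 11)/4 = 3 + (-11 - 12*X*n)/4 = 3 + (-11/4 - 3*X*n) = ¼ - 3*X*n)
y(U, L) = ¼ + U - 35*L (y(U, L) = (U + L) + (¼ - 3*L*12) = (L + U) + (¼ - 36*L) = ¼ + U - 35*L)
(10718 + y(z(-9, 4), -69)) + 18967 = (10718 + (¼ - 9 - 35*(-69))) + 18967 = (10718 + (¼ - 9 + 2415)) + 18967 = (10718 + 9625/4) + 18967 = 52497/4 + 18967 = 128365/4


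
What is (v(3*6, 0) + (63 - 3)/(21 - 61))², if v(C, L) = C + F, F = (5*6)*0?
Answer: 1089/4 ≈ 272.25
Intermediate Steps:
F = 0 (F = 30*0 = 0)
v(C, L) = C (v(C, L) = C + 0 = C)
(v(3*6, 0) + (63 - 3)/(21 - 61))² = (3*6 + (63 - 3)/(21 - 61))² = (18 + 60/(-40))² = (18 + 60*(-1/40))² = (18 - 3/2)² = (33/2)² = 1089/4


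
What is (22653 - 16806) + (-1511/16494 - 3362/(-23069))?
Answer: 2224804598411/380500086 ≈ 5847.1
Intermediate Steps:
(22653 - 16806) + (-1511/16494 - 3362/(-23069)) = 5847 + (-1511*1/16494 - 3362*(-1/23069)) = 5847 + (-1511/16494 + 3362/23069) = 5847 + 20595569/380500086 = 2224804598411/380500086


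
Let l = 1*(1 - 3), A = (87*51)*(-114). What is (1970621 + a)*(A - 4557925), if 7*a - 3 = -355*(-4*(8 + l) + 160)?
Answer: -69606565740010/7 ≈ -9.9438e+12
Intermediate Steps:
A = -505818 (A = 4437*(-114) = -505818)
l = -2 (l = 1*(-2) = -2)
a = -48277/7 (a = 3/7 + (-355*(-4*(8 - 2) + 160))/7 = 3/7 + (-355*(-4*6 + 160))/7 = 3/7 + (-355*(-24 + 160))/7 = 3/7 + (-355*136)/7 = 3/7 + (⅐)*(-48280) = 3/7 - 48280/7 = -48277/7 ≈ -6896.7)
(1970621 + a)*(A - 4557925) = (1970621 - 48277/7)*(-505818 - 4557925) = (13746070/7)*(-5063743) = -69606565740010/7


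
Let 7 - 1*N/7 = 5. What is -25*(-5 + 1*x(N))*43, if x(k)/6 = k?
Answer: -84925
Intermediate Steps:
N = 14 (N = 49 - 7*5 = 49 - 35 = 14)
x(k) = 6*k
-25*(-5 + 1*x(N))*43 = -25*(-5 + 1*(6*14))*43 = -25*(-5 + 1*84)*43 = -25*(-5 + 84)*43 = -25*79*43 = -1975*43 = -84925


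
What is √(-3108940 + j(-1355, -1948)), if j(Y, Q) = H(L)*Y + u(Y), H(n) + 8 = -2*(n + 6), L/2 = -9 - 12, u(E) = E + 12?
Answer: I*√3197003 ≈ 1788.0*I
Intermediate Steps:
u(E) = 12 + E
L = -42 (L = 2*(-9 - 12) = 2*(-21) = -42)
H(n) = -20 - 2*n (H(n) = -8 - 2*(n + 6) = -8 - 2*(6 + n) = -8 + (-12 - 2*n) = -20 - 2*n)
j(Y, Q) = 12 + 65*Y (j(Y, Q) = (-20 - 2*(-42))*Y + (12 + Y) = (-20 + 84)*Y + (12 + Y) = 64*Y + (12 + Y) = 12 + 65*Y)
√(-3108940 + j(-1355, -1948)) = √(-3108940 + (12 + 65*(-1355))) = √(-3108940 + (12 - 88075)) = √(-3108940 - 88063) = √(-3197003) = I*√3197003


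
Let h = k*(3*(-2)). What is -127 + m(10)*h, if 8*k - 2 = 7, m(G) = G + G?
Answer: -262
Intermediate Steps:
m(G) = 2*G
k = 9/8 (k = ¼ + (⅛)*7 = ¼ + 7/8 = 9/8 ≈ 1.1250)
h = -27/4 (h = 9*(3*(-2))/8 = (9/8)*(-6) = -27/4 ≈ -6.7500)
-127 + m(10)*h = -127 + (2*10)*(-27/4) = -127 + 20*(-27/4) = -127 - 135 = -262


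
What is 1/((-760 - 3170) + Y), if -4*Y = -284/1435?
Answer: -1435/5639479 ≈ -0.00025446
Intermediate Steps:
Y = 71/1435 (Y = -(-71)/1435 = -¼*(-284/1435) = 71/1435 ≈ 0.049477)
1/((-760 - 3170) + Y) = 1/((-760 - 3170) + 71/1435) = 1/(-3930 + 71/1435) = 1/(-5639479/1435) = -1435/5639479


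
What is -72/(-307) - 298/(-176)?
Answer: 52079/27016 ≈ 1.9277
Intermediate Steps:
-72/(-307) - 298/(-176) = -72*(-1/307) - 298*(-1/176) = 72/307 + 149/88 = 52079/27016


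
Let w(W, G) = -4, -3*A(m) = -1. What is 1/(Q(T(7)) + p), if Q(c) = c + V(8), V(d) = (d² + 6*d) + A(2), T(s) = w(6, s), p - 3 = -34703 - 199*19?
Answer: -3/115118 ≈ -2.6060e-5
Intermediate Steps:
A(m) = ⅓ (A(m) = -⅓*(-1) = ⅓)
p = -38481 (p = 3 + (-34703 - 199*19) = 3 + (-34703 - 1*3781) = 3 + (-34703 - 3781) = 3 - 38484 = -38481)
T(s) = -4
V(d) = ⅓ + d² + 6*d (V(d) = (d² + 6*d) + ⅓ = ⅓ + d² + 6*d)
Q(c) = 337/3 + c (Q(c) = c + (⅓ + 8² + 6*8) = c + (⅓ + 64 + 48) = c + 337/3 = 337/3 + c)
1/(Q(T(7)) + p) = 1/((337/3 - 4) - 38481) = 1/(325/3 - 38481) = 1/(-115118/3) = -3/115118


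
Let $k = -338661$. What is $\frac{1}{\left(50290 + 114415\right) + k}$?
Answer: $- \frac{1}{173956} \approx -5.7486 \cdot 10^{-6}$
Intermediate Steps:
$\frac{1}{\left(50290 + 114415\right) + k} = \frac{1}{\left(50290 + 114415\right) - 338661} = \frac{1}{164705 - 338661} = \frac{1}{-173956} = - \frac{1}{173956}$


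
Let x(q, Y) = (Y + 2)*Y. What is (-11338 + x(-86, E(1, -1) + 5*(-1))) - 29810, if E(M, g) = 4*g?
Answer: -41085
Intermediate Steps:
x(q, Y) = Y*(2 + Y) (x(q, Y) = (2 + Y)*Y = Y*(2 + Y))
(-11338 + x(-86, E(1, -1) + 5*(-1))) - 29810 = (-11338 + (4*(-1) + 5*(-1))*(2 + (4*(-1) + 5*(-1)))) - 29810 = (-11338 + (-4 - 5)*(2 + (-4 - 5))) - 29810 = (-11338 - 9*(2 - 9)) - 29810 = (-11338 - 9*(-7)) - 29810 = (-11338 + 63) - 29810 = -11275 - 29810 = -41085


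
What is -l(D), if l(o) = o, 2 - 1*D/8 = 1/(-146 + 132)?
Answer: -116/7 ≈ -16.571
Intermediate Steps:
D = 116/7 (D = 16 - 8/(-146 + 132) = 16 - 8/(-14) = 16 - 8*(-1/14) = 16 + 4/7 = 116/7 ≈ 16.571)
-l(D) = -1*116/7 = -116/7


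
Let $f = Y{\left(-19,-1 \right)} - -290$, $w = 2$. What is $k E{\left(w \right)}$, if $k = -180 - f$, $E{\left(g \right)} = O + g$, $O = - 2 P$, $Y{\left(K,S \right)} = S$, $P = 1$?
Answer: $0$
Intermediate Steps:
$O = -2$ ($O = \left(-2\right) 1 = -2$)
$f = 289$ ($f = -1 - -290 = -1 + 290 = 289$)
$E{\left(g \right)} = -2 + g$
$k = -469$ ($k = -180 - 289 = -469$)
$k E{\left(w \right)} = - 469 \left(-2 + 2\right) = \left(-469\right) 0 = 0$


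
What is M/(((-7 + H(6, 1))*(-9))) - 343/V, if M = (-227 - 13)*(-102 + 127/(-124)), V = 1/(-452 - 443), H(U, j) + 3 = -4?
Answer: 28567855/93 ≈ 3.0718e+5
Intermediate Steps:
H(U, j) = -7 (H(U, j) = -3 - 4 = -7)
V = -1/895 (V = 1/(-895) = -1/895 ≈ -0.0011173)
M = 766500/31 (M = -240*(-102 + 127*(-1/124)) = -240*(-102 - 127/124) = -240*(-12775/124) = 766500/31 ≈ 24726.)
M/(((-7 + H(6, 1))*(-9))) - 343/V = 766500/(31*(((-7 - 7)*(-9)))) - 343/(-1/895) = 766500/(31*((-14*(-9)))) - 343*(-895) = (766500/31)/126 + 306985 = (766500/31)*(1/126) + 306985 = 18250/93 + 306985 = 28567855/93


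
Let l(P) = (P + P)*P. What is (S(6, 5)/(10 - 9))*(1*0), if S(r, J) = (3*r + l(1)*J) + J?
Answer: 0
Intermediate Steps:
l(P) = 2*P² (l(P) = (2*P)*P = 2*P²)
S(r, J) = 3*J + 3*r (S(r, J) = (3*r + (2*1²)*J) + J = (3*r + (2*1)*J) + J = (3*r + 2*J) + J = (2*J + 3*r) + J = 3*J + 3*r)
(S(6, 5)/(10 - 9))*(1*0) = ((3*5 + 3*6)/(10 - 9))*(1*0) = ((15 + 18)/1)*0 = (33*1)*0 = 33*0 = 0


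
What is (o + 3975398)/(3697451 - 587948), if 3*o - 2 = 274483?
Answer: 1355631/1036501 ≈ 1.3079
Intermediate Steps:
o = 91495 (o = ⅔ + (⅓)*274483 = ⅔ + 274483/3 = 91495)
(o + 3975398)/(3697451 - 587948) = (91495 + 3975398)/(3697451 - 587948) = 4066893/3109503 = 4066893*(1/3109503) = 1355631/1036501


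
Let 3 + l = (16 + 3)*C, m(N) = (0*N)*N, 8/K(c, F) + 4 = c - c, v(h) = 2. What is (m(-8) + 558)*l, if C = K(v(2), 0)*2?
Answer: -44082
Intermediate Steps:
K(c, F) = -2 (K(c, F) = 8/(-4 + (c - c)) = 8/(-4 + 0) = 8/(-4) = 8*(-¼) = -2)
m(N) = 0 (m(N) = 0*N = 0)
C = -4 (C = -2*2 = -4)
l = -79 (l = -3 + (16 + 3)*(-4) = -3 + 19*(-4) = -3 - 76 = -79)
(m(-8) + 558)*l = (0 + 558)*(-79) = 558*(-79) = -44082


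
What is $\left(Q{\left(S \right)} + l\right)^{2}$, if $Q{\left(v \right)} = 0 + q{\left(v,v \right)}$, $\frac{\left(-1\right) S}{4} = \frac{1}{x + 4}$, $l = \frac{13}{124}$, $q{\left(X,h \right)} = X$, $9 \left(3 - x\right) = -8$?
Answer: $\frac{12538681}{77510416} \approx 0.16177$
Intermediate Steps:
$x = \frac{35}{9}$ ($x = 3 - - \frac{8}{9} = 3 + \frac{8}{9} = \frac{35}{9} \approx 3.8889$)
$l = \frac{13}{124}$ ($l = 13 \cdot \frac{1}{124} = \frac{13}{124} \approx 0.10484$)
$S = - \frac{36}{71}$ ($S = - \frac{4}{\frac{35}{9} + 4} = - \frac{4}{\frac{71}{9}} = \left(-4\right) \frac{9}{71} = - \frac{36}{71} \approx -0.50704$)
$Q{\left(v \right)} = v$ ($Q{\left(v \right)} = 0 + v = v$)
$\left(Q{\left(S \right)} + l\right)^{2} = \left(- \frac{36}{71} + \frac{13}{124}\right)^{2} = \left(- \frac{3541}{8804}\right)^{2} = \frac{12538681}{77510416}$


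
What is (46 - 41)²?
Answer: 25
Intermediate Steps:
(46 - 41)² = 5² = 25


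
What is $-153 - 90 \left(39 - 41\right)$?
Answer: $27$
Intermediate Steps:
$-153 - 90 \left(39 - 41\right) = -153 - -180 = -153 + 180 = 27$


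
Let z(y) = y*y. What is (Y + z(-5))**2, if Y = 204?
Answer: 52441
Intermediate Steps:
z(y) = y**2
(Y + z(-5))**2 = (204 + (-5)**2)**2 = (204 + 25)**2 = 229**2 = 52441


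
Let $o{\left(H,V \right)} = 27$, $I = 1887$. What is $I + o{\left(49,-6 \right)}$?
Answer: $1914$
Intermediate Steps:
$I + o{\left(49,-6 \right)} = 1887 + 27 = 1914$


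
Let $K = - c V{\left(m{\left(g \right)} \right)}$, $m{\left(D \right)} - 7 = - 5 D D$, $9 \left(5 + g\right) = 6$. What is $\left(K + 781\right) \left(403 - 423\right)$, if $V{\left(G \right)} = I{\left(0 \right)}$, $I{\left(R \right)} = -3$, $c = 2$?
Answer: $-15740$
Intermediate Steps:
$g = - \frac{13}{3}$ ($g = -5 + \frac{1}{9} \cdot 6 = -5 + \frac{2}{3} = - \frac{13}{3} \approx -4.3333$)
$m{\left(D \right)} = 7 - 5 D^{2}$ ($m{\left(D \right)} = 7 + - 5 D D = 7 - 5 D^{2}$)
$V{\left(G \right)} = -3$
$K = 6$ ($K = \left(-1\right) 2 \left(-3\right) = \left(-2\right) \left(-3\right) = 6$)
$\left(K + 781\right) \left(403 - 423\right) = \left(6 + 781\right) \left(403 - 423\right) = 787 \left(403 - 423\right) = 787 \left(-20\right) = -15740$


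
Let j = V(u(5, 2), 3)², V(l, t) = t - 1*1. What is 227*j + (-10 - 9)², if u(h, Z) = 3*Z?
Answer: 1269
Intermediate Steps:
V(l, t) = -1 + t (V(l, t) = t - 1 = -1 + t)
j = 4 (j = (-1 + 3)² = 2² = 4)
227*j + (-10 - 9)² = 227*4 + (-10 - 9)² = 908 + (-19)² = 908 + 361 = 1269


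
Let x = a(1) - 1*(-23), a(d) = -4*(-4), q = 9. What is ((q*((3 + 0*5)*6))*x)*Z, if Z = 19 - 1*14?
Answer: 31590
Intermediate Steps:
a(d) = 16
Z = 5 (Z = 19 - 14 = 5)
x = 39 (x = 16 - 1*(-23) = 16 + 23 = 39)
((q*((3 + 0*5)*6))*x)*Z = ((9*((3 + 0*5)*6))*39)*5 = ((9*((3 + 0)*6))*39)*5 = ((9*(3*6))*39)*5 = ((9*18)*39)*5 = (162*39)*5 = 6318*5 = 31590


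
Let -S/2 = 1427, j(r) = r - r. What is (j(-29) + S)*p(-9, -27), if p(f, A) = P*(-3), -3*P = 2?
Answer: -5708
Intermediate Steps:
P = -⅔ (P = -⅓*2 = -⅔ ≈ -0.66667)
j(r) = 0
p(f, A) = 2 (p(f, A) = -⅔*(-3) = 2)
S = -2854 (S = -2*1427 = -2854)
(j(-29) + S)*p(-9, -27) = (0 - 2854)*2 = -2854*2 = -5708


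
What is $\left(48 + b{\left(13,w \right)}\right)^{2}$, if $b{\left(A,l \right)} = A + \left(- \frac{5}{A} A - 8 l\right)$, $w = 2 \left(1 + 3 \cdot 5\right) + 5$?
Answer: $57600$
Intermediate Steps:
$w = 37$ ($w = 2 \left(1 + 15\right) + 5 = 2 \cdot 16 + 5 = 32 + 5 = 37$)
$b{\left(A,l \right)} = -5 + A - 8 l$ ($b{\left(A,l \right)} = A - \left(5 + 8 l\right) = -5 + A - 8 l$)
$\left(48 + b{\left(13,w \right)}\right)^{2} = \left(48 - 288\right)^{2} = \left(-240\right)^{2} = 57600$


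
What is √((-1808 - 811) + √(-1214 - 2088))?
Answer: √(-2619 + I*√3302) ≈ 0.5614 + 51.179*I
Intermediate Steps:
√((-1808 - 811) + √(-1214 - 2088)) = √(-2619 + √(-3302)) = √(-2619 + I*√3302)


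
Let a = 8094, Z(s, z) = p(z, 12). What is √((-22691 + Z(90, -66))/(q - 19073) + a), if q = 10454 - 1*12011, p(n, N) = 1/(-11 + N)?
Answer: √34452494033/2063 ≈ 89.973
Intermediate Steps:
Z(s, z) = 1 (Z(s, z) = 1/(-11 + 12) = 1/1 = 1)
q = -1557 (q = 10454 - 12011 = -1557)
√((-22691 + Z(90, -66))/(q - 19073) + a) = √((-22691 + 1)/(-1557 - 19073) + 8094) = √(-22690/(-20630) + 8094) = √(-22690*(-1/20630) + 8094) = √(2269/2063 + 8094) = √(16700191/2063) = √34452494033/2063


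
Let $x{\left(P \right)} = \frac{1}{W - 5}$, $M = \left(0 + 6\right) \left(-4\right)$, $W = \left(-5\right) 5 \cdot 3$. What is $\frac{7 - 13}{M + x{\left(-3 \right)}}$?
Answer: $\frac{480}{1921} \approx 0.24987$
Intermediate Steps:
$W = -75$ ($W = \left(-25\right) 3 = -75$)
$M = -24$ ($M = 6 \left(-4\right) = -24$)
$x{\left(P \right)} = - \frac{1}{80}$ ($x{\left(P \right)} = \frac{1}{-75 - 5} = \frac{1}{-80} = - \frac{1}{80}$)
$\frac{7 - 13}{M + x{\left(-3 \right)}} = \frac{7 - 13}{-24 - \frac{1}{80}} = - \frac{6}{- \frac{1921}{80}} = \left(-6\right) \left(- \frac{80}{1921}\right) = \frac{480}{1921}$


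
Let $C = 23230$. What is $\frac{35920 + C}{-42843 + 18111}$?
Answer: $- \frac{29575}{12366} \approx -2.3916$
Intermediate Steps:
$\frac{35920 + C}{-42843 + 18111} = \frac{35920 + 23230}{-42843 + 18111} = \frac{59150}{-24732} = 59150 \left(- \frac{1}{24732}\right) = - \frac{29575}{12366}$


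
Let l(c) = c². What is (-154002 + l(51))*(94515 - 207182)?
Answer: 17057896467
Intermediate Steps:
(-154002 + l(51))*(94515 - 207182) = (-154002 + 51²)*(94515 - 207182) = (-154002 + 2601)*(-112667) = -151401*(-112667) = 17057896467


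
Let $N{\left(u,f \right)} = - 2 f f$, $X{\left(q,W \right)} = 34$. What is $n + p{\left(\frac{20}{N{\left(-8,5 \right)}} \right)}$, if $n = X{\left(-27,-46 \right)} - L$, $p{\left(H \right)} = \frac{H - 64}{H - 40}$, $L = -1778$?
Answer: $\frac{183173}{101} \approx 1813.6$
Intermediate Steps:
$N{\left(u,f \right)} = - 2 f^{2}$
$p{\left(H \right)} = \frac{-64 + H}{-40 + H}$ ($p{\left(H \right)} = \frac{-64 + H}{H - 40} = \frac{-64 + H}{-40 + H}$)
$n = 1812$ ($n = 34 - -1778 = 34 + 1778 = 1812$)
$n + p{\left(\frac{20}{N{\left(-8,5 \right)}} \right)} = 1812 + \frac{-64 + \frac{20}{\left(-2\right) 5^{2}}}{-40 + \frac{20}{\left(-2\right) 5^{2}}} = 1812 + \frac{-64 + \frac{20}{\left(-2\right) 25}}{-40 + \frac{20}{\left(-2\right) 25}} = 1812 + \frac{-64 + \frac{20}{-50}}{-40 + \frac{20}{-50}} = 1812 + \frac{-64 + 20 \left(- \frac{1}{50}\right)}{-40 + 20 \left(- \frac{1}{50}\right)} = 1812 + \frac{-64 - \frac{2}{5}}{-40 - \frac{2}{5}} = 1812 + \frac{1}{- \frac{202}{5}} \left(- \frac{322}{5}\right) = 1812 - - \frac{161}{101} = 1812 + \frac{161}{101} = \frac{183173}{101}$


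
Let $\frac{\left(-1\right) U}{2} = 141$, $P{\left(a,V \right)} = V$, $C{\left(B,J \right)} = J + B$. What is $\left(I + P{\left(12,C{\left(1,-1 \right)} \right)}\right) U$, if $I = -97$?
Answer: $27354$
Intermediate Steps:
$C{\left(B,J \right)} = B + J$
$U = -282$ ($U = \left(-2\right) 141 = -282$)
$\left(I + P{\left(12,C{\left(1,-1 \right)} \right)}\right) U = \left(-97 + \left(1 - 1\right)\right) \left(-282\right) = \left(-97 + 0\right) \left(-282\right) = \left(-97\right) \left(-282\right) = 27354$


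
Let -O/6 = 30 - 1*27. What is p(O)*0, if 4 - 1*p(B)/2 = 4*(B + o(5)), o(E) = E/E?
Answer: 0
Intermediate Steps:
o(E) = 1
O = -18 (O = -6*(30 - 1*27) = -6*(30 - 27) = -6*3 = -18)
p(B) = -8*B (p(B) = 8 - 8*(B + 1) = 8 - 8*(1 + B) = 8 - 2*(4 + 4*B) = 8 + (-8 - 8*B) = -8*B)
p(O)*0 = -8*(-18)*0 = 144*0 = 0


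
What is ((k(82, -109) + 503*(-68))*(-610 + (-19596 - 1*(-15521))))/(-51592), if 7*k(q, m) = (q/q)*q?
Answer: -560668005/180572 ≈ -3105.0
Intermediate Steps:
k(q, m) = q/7 (k(q, m) = ((q/q)*q)/7 = (1*q)/7 = q/7)
((k(82, -109) + 503*(-68))*(-610 + (-19596 - 1*(-15521))))/(-51592) = (((⅐)*82 + 503*(-68))*(-610 + (-19596 - 1*(-15521))))/(-51592) = ((82/7 - 34204)*(-610 + (-19596 + 15521)))*(-1/51592) = -239346*(-610 - 4075)/7*(-1/51592) = -239346/7*(-4685)*(-1/51592) = (1121336010/7)*(-1/51592) = -560668005/180572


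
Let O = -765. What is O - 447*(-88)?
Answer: 38571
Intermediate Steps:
O - 447*(-88) = -765 - 447*(-88) = -765 + 39336 = 38571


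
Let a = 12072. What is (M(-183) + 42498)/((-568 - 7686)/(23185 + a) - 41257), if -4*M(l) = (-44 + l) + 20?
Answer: -6000706143/5818425212 ≈ -1.0313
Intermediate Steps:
M(l) = 6 - l/4 (M(l) = -((-44 + l) + 20)/4 = -(-24 + l)/4 = 6 - l/4)
(M(-183) + 42498)/((-568 - 7686)/(23185 + a) - 41257) = ((6 - ¼*(-183)) + 42498)/((-568 - 7686)/(23185 + 12072) - 41257) = ((6 + 183/4) + 42498)/(-8254/35257 - 41257) = (207/4 + 42498)/(-8254*1/35257 - 41257) = 170199/(4*(-8254/35257 - 41257)) = 170199/(4*(-1454606303/35257)) = (170199/4)*(-35257/1454606303) = -6000706143/5818425212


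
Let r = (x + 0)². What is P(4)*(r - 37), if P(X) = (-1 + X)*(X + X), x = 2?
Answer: -792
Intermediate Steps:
P(X) = 2*X*(-1 + X) (P(X) = (-1 + X)*(2*X) = 2*X*(-1 + X))
r = 4 (r = (2 + 0)² = 2² = 4)
P(4)*(r - 37) = (2*4*(-1 + 4))*(4 - 37) = (2*4*3)*(-33) = 24*(-33) = -792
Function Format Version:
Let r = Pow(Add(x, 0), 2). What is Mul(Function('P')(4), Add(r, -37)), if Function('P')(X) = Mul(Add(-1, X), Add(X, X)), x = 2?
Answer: -792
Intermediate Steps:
Function('P')(X) = Mul(2, X, Add(-1, X)) (Function('P')(X) = Mul(Add(-1, X), Mul(2, X)) = Mul(2, X, Add(-1, X)))
r = 4 (r = Pow(Add(2, 0), 2) = Pow(2, 2) = 4)
Mul(Function('P')(4), Add(r, -37)) = Mul(Mul(2, 4, Add(-1, 4)), Add(4, -37)) = Mul(Mul(2, 4, 3), -33) = Mul(24, -33) = -792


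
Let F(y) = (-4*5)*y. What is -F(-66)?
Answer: -1320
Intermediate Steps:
F(y) = -20*y
-F(-66) = -(-20)*(-66) = -1*1320 = -1320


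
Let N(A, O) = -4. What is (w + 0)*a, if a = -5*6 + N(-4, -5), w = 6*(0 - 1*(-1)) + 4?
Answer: -340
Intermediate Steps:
w = 10 (w = 6*(0 + 1) + 4 = 6*1 + 4 = 6 + 4 = 10)
a = -34 (a = -5*6 - 4 = -30 - 4 = -34)
(w + 0)*a = (10 + 0)*(-34) = 10*(-34) = -340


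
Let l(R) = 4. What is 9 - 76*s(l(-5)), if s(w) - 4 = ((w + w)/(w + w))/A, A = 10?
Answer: -1513/5 ≈ -302.60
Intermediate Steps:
s(w) = 41/10 (s(w) = 4 + ((w + w)/(w + w))/10 = 4 + ((2*w)/((2*w)))*(⅒) = 4 + ((2*w)*(1/(2*w)))*(⅒) = 4 + 1*(⅒) = 4 + ⅒ = 41/10)
9 - 76*s(l(-5)) = 9 - 76*41/10 = 9 - 1558/5 = -1513/5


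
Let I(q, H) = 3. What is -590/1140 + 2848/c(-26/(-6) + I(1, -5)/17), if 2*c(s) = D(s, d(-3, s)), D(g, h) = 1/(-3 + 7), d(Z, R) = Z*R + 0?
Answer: 2597317/114 ≈ 22783.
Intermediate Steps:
d(Z, R) = R*Z (d(Z, R) = R*Z + 0 = R*Z)
D(g, h) = 1/4
c(s) = 1/8 (c(s) = (1/2)*(1/4) = 1/8)
-590/1140 + 2848/c(-26/(-6) + I(1, -5)/17) = -590/1140 + 2848/(1/8) = -590*1/1140 + 2848*8 = -59/114 + 22784 = 2597317/114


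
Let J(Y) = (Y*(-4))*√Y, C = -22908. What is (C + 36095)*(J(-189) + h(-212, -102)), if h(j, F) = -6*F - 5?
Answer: 8004509 + 29908116*I*√21 ≈ 8.0045e+6 + 1.3706e+8*I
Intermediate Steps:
h(j, F) = -5 - 6*F
J(Y) = -4*Y^(3/2) (J(Y) = (-4*Y)*√Y = -4*Y^(3/2))
(C + 36095)*(J(-189) + h(-212, -102)) = (-22908 + 36095)*(-(-2268)*I*√21 + (-5 - 6*(-102))) = 13187*(-(-2268)*I*√21 + (-5 + 612)) = 13187*(2268*I*√21 + 607) = 13187*(607 + 2268*I*√21) = 8004509 + 29908116*I*√21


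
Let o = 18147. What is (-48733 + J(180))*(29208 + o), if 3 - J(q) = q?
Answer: -2316133050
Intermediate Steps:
J(q) = 3 - q
(-48733 + J(180))*(29208 + o) = (-48733 + (3 - 1*180))*(29208 + 18147) = (-48733 + (3 - 180))*47355 = (-48733 - 177)*47355 = -48910*47355 = -2316133050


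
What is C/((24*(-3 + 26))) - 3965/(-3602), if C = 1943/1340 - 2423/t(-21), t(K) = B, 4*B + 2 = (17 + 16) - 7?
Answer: 22178857/59649120 ≈ 0.37182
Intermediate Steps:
B = 6 (B = -½ + ((17 + 16) - 7)/4 = -½ + (33 - 7)/4 = -½ + (¼)*26 = -½ + 13/2 = 6)
t(K) = 6
C = -24143/60 (C = 1943/1340 - 2423/6 = 1943*(1/1340) - 2423*⅙ = 29/20 - 2423/6 = -24143/60 ≈ -402.38)
C/((24*(-3 + 26))) - 3965/(-3602) = -24143*1/(24*(-3 + 26))/60 - 3965/(-3602) = -24143/(60*(24*23)) - 3965*(-1/3602) = -24143/60/552 + 3965/3602 = -24143/60*1/552 + 3965/3602 = -24143/33120 + 3965/3602 = 22178857/59649120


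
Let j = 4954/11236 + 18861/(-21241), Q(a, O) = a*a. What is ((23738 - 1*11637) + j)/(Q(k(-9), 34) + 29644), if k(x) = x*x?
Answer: 1443982434597/4320412815290 ≈ 0.33422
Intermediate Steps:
k(x) = x**2
Q(a, O) = a**2
j = -53347141/119331938 (j = 4954*(1/11236) + 18861*(-1/21241) = 2477/5618 - 18861/21241 = -53347141/119331938 ≈ -0.44705)
((23738 - 1*11637) + j)/(Q(k(-9), 34) + 29644) = ((23738 - 1*11637) - 53347141/119331938)/(((-9)**2)**2 + 29644) = ((23738 - 11637) - 53347141/119331938)/(81**2 + 29644) = (12101 - 53347141/119331938)/(6561 + 29644) = (1443982434597/119331938)/36205 = (1443982434597/119331938)*(1/36205) = 1443982434597/4320412815290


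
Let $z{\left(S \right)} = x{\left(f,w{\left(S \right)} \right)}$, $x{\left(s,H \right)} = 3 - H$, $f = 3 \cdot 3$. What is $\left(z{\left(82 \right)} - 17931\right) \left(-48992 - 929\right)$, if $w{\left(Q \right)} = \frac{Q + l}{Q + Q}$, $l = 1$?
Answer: $\frac{146781468275}{164} \approx 8.9501 \cdot 10^{8}$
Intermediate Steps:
$w{\left(Q \right)} = \frac{1 + Q}{2 Q}$ ($w{\left(Q \right)} = \frac{Q + 1}{Q + Q} = \frac{1 + Q}{2 Q}$)
$f = 9$
$z{\left(S \right)} = 3 - \frac{1 + S}{2 S}$
$\left(z{\left(82 \right)} - 17931\right) \left(-48992 - 929\right) = \left(\frac{-1 + 5 \cdot 82}{2 \cdot 82} - 17931\right) \left(-48992 - 929\right) = \left(\frac{1}{2} \cdot \frac{1}{82} \left(-1 + 410\right) - 17931\right) \left(-49921\right) = \left(\frac{1}{2} \cdot \frac{1}{82} \cdot 409 - 17931\right) \left(-49921\right) = \left(\frac{409}{164} - 17931\right) \left(-49921\right) = \left(- \frac{2940275}{164}\right) \left(-49921\right) = \frac{146781468275}{164}$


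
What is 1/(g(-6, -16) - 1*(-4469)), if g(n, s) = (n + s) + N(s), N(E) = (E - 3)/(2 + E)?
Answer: 14/62277 ≈ 0.00022480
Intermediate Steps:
N(E) = (-3 + E)/(2 + E)
g(n, s) = n + s + (-3 + s)/(2 + s) (g(n, s) = (n + s) + (-3 + s)/(2 + s) = n + s + (-3 + s)/(2 + s))
1/(g(-6, -16) - 1*(-4469)) = 1/((-3 - 16 + (2 - 16)*(-6 - 16))/(2 - 16) - 1*(-4469)) = 1/((-3 - 16 - 14*(-22))/(-14) + 4469) = 1/(-(-3 - 16 + 308)/14 + 4469) = 1/(-1/14*289 + 4469) = 1/(-289/14 + 4469) = 1/(62277/14) = 14/62277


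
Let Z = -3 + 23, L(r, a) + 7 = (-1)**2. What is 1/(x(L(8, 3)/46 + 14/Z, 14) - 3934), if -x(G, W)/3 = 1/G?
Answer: -131/516044 ≈ -0.00025385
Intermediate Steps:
L(r, a) = -6 (L(r, a) = -7 + (-1)**2 = -7 + 1 = -6)
Z = 20
x(G, W) = -3/G
1/(x(L(8, 3)/46 + 14/Z, 14) - 3934) = 1/(-3/(-6/46 + 14/20) - 3934) = 1/(-3/(-6*1/46 + 14*(1/20)) - 3934) = 1/(-3/(-3/23 + 7/10) - 3934) = 1/(-3/131/230 - 3934) = 1/(-3*230/131 - 3934) = 1/(-690/131 - 3934) = 1/(-516044/131) = -131/516044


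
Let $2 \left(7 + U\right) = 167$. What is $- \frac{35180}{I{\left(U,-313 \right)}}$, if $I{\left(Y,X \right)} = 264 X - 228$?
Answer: $\frac{1759}{4143} \approx 0.42457$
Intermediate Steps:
$U = \frac{153}{2}$ ($U = -7 + \frac{1}{2} \cdot 167 = -7 + \frac{167}{2} = \frac{153}{2} \approx 76.5$)
$I{\left(Y,X \right)} = -228 + 264 X$
$- \frac{35180}{I{\left(U,-313 \right)}} = - \frac{35180}{-228 + 264 \left(-313\right)} = - \frac{35180}{-228 - 82632} = - \frac{35180}{-82860} = \left(-35180\right) \left(- \frac{1}{82860}\right) = \frac{1759}{4143}$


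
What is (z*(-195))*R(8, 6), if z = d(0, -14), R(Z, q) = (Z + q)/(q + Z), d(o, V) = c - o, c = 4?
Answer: -780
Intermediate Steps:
d(o, V) = 4 - o
R(Z, q) = 1 (R(Z, q) = (Z + q)/(Z + q) = 1)
z = 4 (z = 4 - 1*0 = 4 + 0 = 4)
(z*(-195))*R(8, 6) = (4*(-195))*1 = -780*1 = -780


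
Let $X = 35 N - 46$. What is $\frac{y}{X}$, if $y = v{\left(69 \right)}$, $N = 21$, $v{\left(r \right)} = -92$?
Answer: $- \frac{92}{689} \approx -0.13353$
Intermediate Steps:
$y = -92$
$X = 689$ ($X = 35 \cdot 21 - 46 = 735 - 46 = 689$)
$\frac{y}{X} = - \frac{92}{689}$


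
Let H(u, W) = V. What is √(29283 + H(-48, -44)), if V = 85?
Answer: 2*√7342 ≈ 171.37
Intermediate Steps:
H(u, W) = 85
√(29283 + H(-48, -44)) = √(29283 + 85) = √29368 = 2*√7342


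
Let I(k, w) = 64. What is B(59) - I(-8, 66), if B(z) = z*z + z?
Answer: 3476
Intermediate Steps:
B(z) = z + z² (B(z) = z² + z = z + z²)
B(59) - I(-8, 66) = 59*(1 + 59) - 1*64 = 59*60 - 64 = 3540 - 64 = 3476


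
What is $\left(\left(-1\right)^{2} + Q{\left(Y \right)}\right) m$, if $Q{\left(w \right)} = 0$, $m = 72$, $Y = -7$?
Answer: $72$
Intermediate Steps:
$\left(\left(-1\right)^{2} + Q{\left(Y \right)}\right) m = \left(\left(-1\right)^{2} + 0\right) 72 = \left(1 + 0\right) 72 = 1 \cdot 72 = 72$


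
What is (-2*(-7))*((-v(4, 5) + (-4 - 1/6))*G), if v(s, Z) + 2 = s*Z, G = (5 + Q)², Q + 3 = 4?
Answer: -11172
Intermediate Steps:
Q = 1 (Q = -3 + 4 = 1)
G = 36 (G = (5 + 1)² = 6² = 36)
v(s, Z) = -2 + Z*s (v(s, Z) = -2 + s*Z = -2 + Z*s)
(-2*(-7))*((-v(4, 5) + (-4 - 1/6))*G) = (-2*(-7))*((-(-2 + 5*4) + (-4 - 1/6))*36) = 14*((-(-2 + 20) + (-4 - 1*⅙))*36) = 14*((-1*18 + (-4 - ⅙))*36) = 14*((-18 - 25/6)*36) = 14*(-133/6*36) = 14*(-798) = -11172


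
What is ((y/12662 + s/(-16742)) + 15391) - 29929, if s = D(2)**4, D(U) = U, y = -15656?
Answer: -770533071774/52996801 ≈ -14539.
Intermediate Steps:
s = 16 (s = 2**4 = 16)
((y/12662 + s/(-16742)) + 15391) - 29929 = ((-15656/12662 + 16/(-16742)) + 15391) - 29929 = ((-15656*1/12662 + 16*(-1/16742)) + 15391) - 29929 = ((-7828/6331 - 8/8371) + 15391) - 29929 = (-65578836/52996801 + 15391) - 29929 = 815608185355/52996801 - 29929 = -770533071774/52996801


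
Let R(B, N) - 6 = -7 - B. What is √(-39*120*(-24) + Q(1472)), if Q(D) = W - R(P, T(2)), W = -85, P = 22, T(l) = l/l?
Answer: 37*√82 ≈ 335.05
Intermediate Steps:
T(l) = 1
R(B, N) = -1 - B (R(B, N) = 6 + (-7 - B) = -1 - B)
Q(D) = -62 (Q(D) = -85 - (-1 - 1*22) = -85 - (-1 - 22) = -85 - 1*(-23) = -85 + 23 = -62)
√(-39*120*(-24) + Q(1472)) = √(-39*120*(-24) - 62) = √(-4680*(-24) - 62) = √(112320 - 62) = √112258 = 37*√82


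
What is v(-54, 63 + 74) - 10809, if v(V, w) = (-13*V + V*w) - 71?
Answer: -17576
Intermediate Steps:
v(V, w) = -71 - 13*V + V*w
v(-54, 63 + 74) - 10809 = (-71 - 13*(-54) - 54*(63 + 74)) - 10809 = (-71 + 702 - 54*137) - 10809 = (-71 + 702 - 7398) - 10809 = -6767 - 10809 = -17576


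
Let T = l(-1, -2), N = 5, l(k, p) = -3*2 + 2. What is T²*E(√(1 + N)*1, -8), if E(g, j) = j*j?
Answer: 1024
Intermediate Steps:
l(k, p) = -4 (l(k, p) = -6 + 2 = -4)
T = -4
E(g, j) = j²
T²*E(√(1 + N)*1, -8) = (-4)²*(-8)² = 16*64 = 1024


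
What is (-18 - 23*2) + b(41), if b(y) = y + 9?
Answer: -14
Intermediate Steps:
b(y) = 9 + y
(-18 - 23*2) + b(41) = (-18 - 23*2) + (9 + 41) = (-18 - 46) + 50 = -64 + 50 = -14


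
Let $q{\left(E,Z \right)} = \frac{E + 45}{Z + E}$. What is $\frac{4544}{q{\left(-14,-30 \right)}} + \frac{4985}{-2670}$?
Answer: $- \frac{106796731}{16554} \approx -6451.4$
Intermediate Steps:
$q{\left(E,Z \right)} = \frac{45 + E}{E + Z}$
$\frac{4544}{q{\left(-14,-30 \right)}} + \frac{4985}{-2670} = \frac{4544}{\frac{1}{-14 - 30} \left(45 - 14\right)} + \frac{4985}{-2670} = \frac{4544}{\frac{1}{-44} \cdot 31} + 4985 \left(- \frac{1}{2670}\right) = \frac{4544}{\left(- \frac{1}{44}\right) 31} - \frac{997}{534} = \frac{4544}{- \frac{31}{44}} - \frac{997}{534} = 4544 \left(- \frac{44}{31}\right) - \frac{997}{534} = - \frac{199936}{31} - \frac{997}{534} = - \frac{106796731}{16554}$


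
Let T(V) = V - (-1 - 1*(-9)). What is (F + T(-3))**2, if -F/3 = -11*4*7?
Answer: 833569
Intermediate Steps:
F = 924 (F = -3*(-11*4)*7 = -(-132)*7 = -3*(-308) = 924)
T(V) = -8 + V (T(V) = V - (-1 + 9) = V - 1*8 = V - 8 = -8 + V)
(F + T(-3))**2 = (924 + (-8 - 3))**2 = (924 - 11)**2 = 913**2 = 833569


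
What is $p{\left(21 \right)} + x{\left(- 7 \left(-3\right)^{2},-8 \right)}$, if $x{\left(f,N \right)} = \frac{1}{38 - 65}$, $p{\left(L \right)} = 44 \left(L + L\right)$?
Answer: $\frac{49895}{27} \approx 1848.0$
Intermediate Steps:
$p{\left(L \right)} = 88 L$ ($p{\left(L \right)} = 44 \cdot 2 L = 88 L$)
$x{\left(f,N \right)} = - \frac{1}{27}$ ($x{\left(f,N \right)} = \frac{1}{-27} = - \frac{1}{27}$)
$p{\left(21 \right)} + x{\left(- 7 \left(-3\right)^{2},-8 \right)} = 88 \cdot 21 - \frac{1}{27} = 1848 - \frac{1}{27} = \frac{49895}{27}$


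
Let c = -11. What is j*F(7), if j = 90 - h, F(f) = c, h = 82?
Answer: -88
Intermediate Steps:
F(f) = -11
j = 8 (j = 90 - 1*82 = 90 - 82 = 8)
j*F(7) = 8*(-11) = -88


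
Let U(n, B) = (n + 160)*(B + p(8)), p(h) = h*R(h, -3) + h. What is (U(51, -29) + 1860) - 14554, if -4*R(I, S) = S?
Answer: -15859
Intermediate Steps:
R(I, S) = -S/4
p(h) = 7*h/4 (p(h) = h*(-1/4*(-3)) + h = h*(3/4) + h = 3*h/4 + h = 7*h/4)
U(n, B) = (14 + B)*(160 + n) (U(n, B) = (n + 160)*(B + (7/4)*8) = (160 + n)*(B + 14) = (160 + n)*(14 + B) = (14 + B)*(160 + n))
(U(51, -29) + 1860) - 14554 = ((2240 + 14*51 + 160*(-29) - 29*51) + 1860) - 14554 = ((2240 + 714 - 4640 - 1479) + 1860) - 14554 = (-3165 + 1860) - 14554 = -1305 - 14554 = -15859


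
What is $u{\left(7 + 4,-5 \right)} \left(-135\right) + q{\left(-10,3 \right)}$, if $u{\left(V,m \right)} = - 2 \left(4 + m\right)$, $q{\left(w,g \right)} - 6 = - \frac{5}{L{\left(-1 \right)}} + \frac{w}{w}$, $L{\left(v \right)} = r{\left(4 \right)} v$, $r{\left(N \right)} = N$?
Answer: $- \frac{1047}{4} \approx -261.75$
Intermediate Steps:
$L{\left(v \right)} = 4 v$
$q{\left(w,g \right)} = \frac{33}{4}$ ($q{\left(w,g \right)} = 6 + \left(- \frac{5}{4 \left(-1\right)} + \frac{w}{w}\right) = 6 - \left(-1 + \frac{5}{-4}\right) = 6 + \left(\left(-5\right) \left(- \frac{1}{4}\right) + 1\right) = 6 + \left(\frac{5}{4} + 1\right) = 6 + \frac{9}{4} = \frac{33}{4}$)
$u{\left(V,m \right)} = -8 - 2 m$
$u{\left(7 + 4,-5 \right)} \left(-135\right) + q{\left(-10,3 \right)} = \left(-8 - -10\right) \left(-135\right) + \frac{33}{4} = \left(-8 + 10\right) \left(-135\right) + \frac{33}{4} = 2 \left(-135\right) + \frac{33}{4} = -270 + \frac{33}{4} = - \frac{1047}{4}$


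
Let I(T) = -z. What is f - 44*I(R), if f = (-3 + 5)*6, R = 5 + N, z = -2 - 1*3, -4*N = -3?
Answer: -208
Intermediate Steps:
N = ¾ (N = -¼*(-3) = ¾ ≈ 0.75000)
z = -5 (z = -2 - 3 = -5)
R = 23/4 (R = 5 + ¾ = 23/4 ≈ 5.7500)
f = 12 (f = 2*6 = 12)
I(T) = 5 (I(T) = -1*(-5) = 5)
f - 44*I(R) = 12 - 44*5 = 12 - 220 = -208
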